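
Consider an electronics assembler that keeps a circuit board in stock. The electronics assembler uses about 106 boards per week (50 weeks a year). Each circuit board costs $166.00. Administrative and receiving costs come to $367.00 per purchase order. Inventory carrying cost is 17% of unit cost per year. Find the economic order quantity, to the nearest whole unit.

Q* ≈ 371 boards

Annual demand D = 106 × 50 = 5,300.
Holding cost H = 0.17 × $166.00 = $28.2200 per unit per year.
EOQ = √(2DS / H) = √(2 × 5,300 × 367 / 28.22).
= √(3,890,200 / 28.22) = √137,852.5868 ≈ 371.285.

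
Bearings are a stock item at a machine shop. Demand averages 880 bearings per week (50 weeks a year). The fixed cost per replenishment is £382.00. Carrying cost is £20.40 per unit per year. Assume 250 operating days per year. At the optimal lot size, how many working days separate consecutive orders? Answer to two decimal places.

Annual demand D = 880 × 50 = 44,000.
EOQ = √(2DS/H) = √(2 × 44,000 × 382 / 20.4) ≈ 1283.68.
Cycle time = Q*/D × 250 = 1283.68 / 44,000 × 250 ≈ 7.294 days.

T ≈ 7.29 days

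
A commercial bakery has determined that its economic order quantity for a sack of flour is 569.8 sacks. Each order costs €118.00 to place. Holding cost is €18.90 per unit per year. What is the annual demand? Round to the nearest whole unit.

Invert the EOQ relation Q*² = 2DS/H.
From Q* = √(2DS/H): D = Q*²H / (2S) = 569.8² × 18.9 / (2 × 118) = 26001.278.

D ≈ 26,001 sacks per year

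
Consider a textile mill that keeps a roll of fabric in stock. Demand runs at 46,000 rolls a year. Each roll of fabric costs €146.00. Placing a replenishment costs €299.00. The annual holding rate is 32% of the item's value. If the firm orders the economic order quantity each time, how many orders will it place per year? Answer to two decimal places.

Holding cost H = 0.32 × €146.00 = €46.7200 per unit per year.
EOQ = √(2DS/H) = √(2 × 46,000 × 299 / 46.72) ≈ 767.32.
Orders per year = D / Q* = 46,000 / 767.32 ≈ 59.949.

N ≈ 59.95 orders per year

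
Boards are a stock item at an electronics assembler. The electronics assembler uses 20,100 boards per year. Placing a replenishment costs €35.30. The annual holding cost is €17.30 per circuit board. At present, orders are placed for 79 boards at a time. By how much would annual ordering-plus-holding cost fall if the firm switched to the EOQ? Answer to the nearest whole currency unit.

EOQ = √(2DS/H) = √(2 × 20,100 × 35.3 / 17.3) ≈ 286.40.
Cost at Q* = (D/Q*)S + (Q*/2)H = √(2DSH) ≈ €4,954.77.
Cost at Q = 79: (20,100/79)×35.3 + (79/2)×17.3 = €8,981.39 + €683.35 = €9,664.74.
Excess = €9,664.74 − €4,954.77 = €4,709.97.

Extra cost ≈ €4,710 per year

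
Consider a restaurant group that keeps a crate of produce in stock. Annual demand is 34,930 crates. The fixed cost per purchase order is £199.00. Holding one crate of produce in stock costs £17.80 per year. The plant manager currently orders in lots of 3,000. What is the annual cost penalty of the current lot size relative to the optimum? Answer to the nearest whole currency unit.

EOQ = √(2DS/H) = √(2 × 34,930 × 199 / 17.8) ≈ 883.75.
Cost at Q* = (D/Q*)S + (Q*/2)H = √(2DSH) ≈ £15,730.80.
Cost at Q = 3,000: (34,930/3,000)×199 + (3,000/2)×17.8 = £2,317.02 + £26,700.00 = £29,017.02.
Excess = £29,017.02 − £15,730.80 = £13,286.22.

Extra cost ≈ £13,286 per year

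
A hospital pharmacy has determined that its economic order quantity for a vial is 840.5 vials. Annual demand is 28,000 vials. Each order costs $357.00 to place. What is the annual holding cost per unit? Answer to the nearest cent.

H ≈ $28.30

The basic EOQ model gives Q* = √(2DS/H); rearrange for the unknown.
From Q* = √(2DS/H): H = 2DS / Q*² = 2 × 28,000 × 357 / 840.5² = 28.2996.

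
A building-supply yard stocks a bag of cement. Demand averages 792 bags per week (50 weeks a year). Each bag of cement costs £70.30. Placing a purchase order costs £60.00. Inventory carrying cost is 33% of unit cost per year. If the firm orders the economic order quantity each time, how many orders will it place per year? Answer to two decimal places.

Annual demand D = 792 × 50 = 39,600.
Holding cost H = 0.33 × £70.30 = £23.1990 per unit per year.
EOQ = √(2DS/H) = √(2 × 39,600 × 60 / 23.199) ≈ 452.59.
Orders per year = D / Q* = 39,600 / 452.59 ≈ 87.497.

N ≈ 87.50 orders per year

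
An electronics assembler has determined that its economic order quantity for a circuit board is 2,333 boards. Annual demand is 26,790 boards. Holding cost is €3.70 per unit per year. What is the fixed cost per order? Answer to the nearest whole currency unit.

Invert the EOQ relation Q*² = 2DS/H.
From Q* = √(2DS/H): S = Q*²H / (2D) = 2,333² × 3.7 / (2 × 26,790) = 375.8621.

S ≈ €376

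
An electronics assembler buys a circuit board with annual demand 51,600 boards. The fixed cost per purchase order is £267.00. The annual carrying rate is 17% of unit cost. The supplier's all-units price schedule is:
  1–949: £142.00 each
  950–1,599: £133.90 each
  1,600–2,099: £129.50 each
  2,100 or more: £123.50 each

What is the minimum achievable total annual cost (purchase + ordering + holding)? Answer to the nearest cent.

Holding cost per unit per year at price C is H = 0.17·C.
Evaluate total cost at each tier's feasible EOQ or, if the EOQ is below the tier, at the tier's minimum quantity.
Tier 1 (£142.00): EOQ = 1068.4 exceeds tier's upper bound 949, so this tier is dominated.
EOQ at £133.90 = 1100.2 (feasible in tier 2): TC = 51,600×£133.90 + (51,600/1100.2)×267 + (1100.2/2)×0.17×£133.90 = £6,934,284.38.
EOQ at £129.50 = 1118.8 < 1600, so use break Q=1600: TC = 51,600×£129.50 + (51,600/1600.0)×267 + (1600.0/2)×0.17×£129.50 = £6,708,422.75.
EOQ at £123.50 = 1145.6 < 2100, so use break Q=2100: TC = 51,600×£123.50 + (51,600/2100.0)×267 + (2100.0/2)×0.17×£123.50 = £6,401,205.32.
Lowest total cost among the candidates is at Q = 2100.0.

TC* ≈ £6,401,205.32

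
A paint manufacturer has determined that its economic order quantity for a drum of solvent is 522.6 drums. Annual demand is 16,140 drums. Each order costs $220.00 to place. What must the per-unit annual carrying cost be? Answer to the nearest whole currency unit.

Invert the EOQ relation Q*² = 2DS/H.
From Q* = √(2DS/H): H = 2DS / Q*² = 2 × 16,140 × 220 / 522.6² = 26.0026.

H ≈ $26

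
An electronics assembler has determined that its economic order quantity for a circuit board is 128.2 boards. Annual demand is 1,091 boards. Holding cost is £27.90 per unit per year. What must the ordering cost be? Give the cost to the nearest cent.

S ≈ £210.15

Squaring Q* = √(2DS/H) gives Q*² = 2DS/H.
From Q* = √(2DS/H): S = Q*²H / (2D) = 128.2² × 27.9 / (2 × 1,091) = 210.1481.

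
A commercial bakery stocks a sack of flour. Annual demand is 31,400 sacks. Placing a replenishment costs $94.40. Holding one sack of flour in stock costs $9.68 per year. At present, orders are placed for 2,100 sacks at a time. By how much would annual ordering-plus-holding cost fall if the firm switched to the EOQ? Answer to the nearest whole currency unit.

Extra cost ≈ $4,000 per year

EOQ = √(2DS/H) = √(2 × 31,400 × 94.4 / 9.68) ≈ 782.58.
Cost at Q* = (D/Q*)S + (Q*/2)H = √(2DSH) ≈ $7,575.36.
Cost at Q = 2,100: (31,400/2,100)×94.4 + (2,100/2)×9.68 = $1,411.50 + $10,164.00 = $11,575.50.
Excess = $11,575.50 − $7,575.36 = $4,000.14.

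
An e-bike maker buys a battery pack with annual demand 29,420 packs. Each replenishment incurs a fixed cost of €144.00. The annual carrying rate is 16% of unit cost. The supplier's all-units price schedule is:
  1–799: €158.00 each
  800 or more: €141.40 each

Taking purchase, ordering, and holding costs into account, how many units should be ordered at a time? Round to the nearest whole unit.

Holding cost per unit per year at price C is H = 0.16·C.
Candidates are each tier's EOQ (if it falls in that tier) and each price-break quantity.
EOQ at €158.00 = 578.9 (feasible in tier 1): TC = 29,420×€158.00 + (29,420/578.9)×144 + (578.9/2)×0.16×€158.00 = €4,662,995.45.
EOQ at €141.40 = 612.0 < 800, so use break Q=800: TC = 29,420×€141.40 + (29,420/800.0)×144 + (800.0/2)×0.16×€141.40 = €4,174,333.20.
Lowest total cost is €4,174,333.20 at Q = 800.0.

Q* ≈ 800 packs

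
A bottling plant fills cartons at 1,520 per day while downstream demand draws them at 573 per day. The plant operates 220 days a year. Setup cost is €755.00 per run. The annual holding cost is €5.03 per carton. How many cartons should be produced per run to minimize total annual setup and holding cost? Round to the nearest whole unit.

Q* ≈ 7,794 cartons

Annual demand D = 573 × 220 = 126,060.
Production build-up factor (1 − d/p) = 1 − 573/1,520 = 0.6230.
Q* = √(2DS / (H(1 − d/p))) = √(2 × 126,060 × 755 / (5.03 × 0.6230)).
= √(190,350,600 / 3.1338) ≈ 7793.633.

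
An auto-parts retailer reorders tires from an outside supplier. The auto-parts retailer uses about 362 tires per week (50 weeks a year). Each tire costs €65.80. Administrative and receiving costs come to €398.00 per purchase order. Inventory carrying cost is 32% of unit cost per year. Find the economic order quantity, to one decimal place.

Annual demand D = 362 × 50 = 18,100.
Holding cost H = 0.32 × €65.80 = €21.0560 per unit per year.
EOQ = √(2DS / H) = √(2 × 18,100 × 398 / 21.056).
= √(14,407,600 / 21.056) = √684,251.5198 ≈ 827.195.

Q* ≈ 827.2 tires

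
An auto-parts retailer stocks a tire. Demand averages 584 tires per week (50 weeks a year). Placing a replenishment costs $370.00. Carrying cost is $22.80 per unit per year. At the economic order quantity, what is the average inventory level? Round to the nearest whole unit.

Annual demand D = 584 × 50 = 29,200.
Q* = √(2DS/H) = √(2 × 29,200 × 370 / 22.8) ≈ 973.51.
Average inventory = Q*/2 ≈ 973.51 / 2 = 486.754.

Average inventory ≈ 487 tires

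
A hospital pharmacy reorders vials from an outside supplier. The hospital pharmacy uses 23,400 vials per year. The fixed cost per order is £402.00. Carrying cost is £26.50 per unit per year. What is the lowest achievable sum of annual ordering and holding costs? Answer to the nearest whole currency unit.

EOQ = √(2DS/H) = √(2 × 23,400 × 402 / 26.5) ≈ 842.58.
At the optimum the two cost components are equal, so total cost = 2·(Q*/2)H = Q*·H.
Minimum total = √(2DSH) = √(2 × 23,400 × 402 × 26.5) ≈ 22328.466.

TC* ≈ £22,328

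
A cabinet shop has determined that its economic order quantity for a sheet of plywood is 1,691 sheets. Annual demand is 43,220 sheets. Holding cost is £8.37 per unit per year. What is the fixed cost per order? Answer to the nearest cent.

The basic EOQ model gives Q* = √(2DS/H); rearrange for the unknown.
From Q* = √(2DS/H): S = Q*²H / (2D) = 1,691² × 8.37 / (2 × 43,220) = 276.8840.

S ≈ £276.88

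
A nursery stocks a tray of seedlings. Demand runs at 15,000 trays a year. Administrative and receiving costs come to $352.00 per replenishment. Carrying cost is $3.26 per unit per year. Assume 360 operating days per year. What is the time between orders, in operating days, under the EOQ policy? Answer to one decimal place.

T ≈ 43.2 days

EOQ = √(2DS/H) = √(2 × 15,000 × 352 / 3.26) ≈ 1799.80.
Cycle time = Q*/D × 360 = 1799.80 / 15,000 × 360 ≈ 43.195 days.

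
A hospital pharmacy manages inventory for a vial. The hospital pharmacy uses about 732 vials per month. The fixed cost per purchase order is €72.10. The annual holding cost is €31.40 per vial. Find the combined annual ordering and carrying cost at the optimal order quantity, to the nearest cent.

Annual demand D = 732 × 12 = 8,784.
EOQ = √(2DS/H) = √(2 × 8,784 × 72.1 / 31.4) ≈ 200.85.
At Q*, ordering cost (D/Q*)S equals holding cost (Q*/2)H, each = √(DSH/2).
Minimum total = √(2DSH) = √(2 × 8,784 × 72.1 × 31.4) ≈ 6306.576.

TC* ≈ €6,306.58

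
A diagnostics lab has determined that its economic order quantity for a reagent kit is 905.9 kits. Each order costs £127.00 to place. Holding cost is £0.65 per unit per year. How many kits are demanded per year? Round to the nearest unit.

D ≈ 2,100 kits per year

Squaring Q* = √(2DS/H) gives Q*² = 2DS/H.
From Q* = √(2DS/H): D = Q*²H / (2S) = 905.9² × 0.65 / (2 × 127) = 2100.101.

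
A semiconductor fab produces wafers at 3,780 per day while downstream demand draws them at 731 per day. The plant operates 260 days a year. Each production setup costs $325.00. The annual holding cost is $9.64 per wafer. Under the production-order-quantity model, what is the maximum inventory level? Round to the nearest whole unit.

I_max ≈ 3,215 wafers

Annual demand D = 731 × 260 = 190,060.
Production build-up factor (1 − d/p) = 1 − 731/3,780 = 0.8066.
Q* = √(2DS / (H(1 − d/p))) = √(2 × 190,060 × 325 / (9.64 × 0.8066)).
= √(123,539,000 / 7.7758) ≈ 3985.940.
Maximum inventory = Q*(1 − d/p) = 3985.940 × 0.8066 ≈ 3215.114.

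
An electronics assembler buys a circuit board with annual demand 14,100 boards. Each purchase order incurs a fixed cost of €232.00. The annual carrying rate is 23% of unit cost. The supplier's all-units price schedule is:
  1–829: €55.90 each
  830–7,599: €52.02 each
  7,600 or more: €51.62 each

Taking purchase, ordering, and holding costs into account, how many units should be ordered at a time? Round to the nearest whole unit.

Holding cost per unit per year at price C is H = 0.23·C.
Candidates are each tier's EOQ (if it falls in that tier) and each price-break quantity.
EOQ at €55.90 = 713.3 (feasible in tier 1): TC = 14,100×€55.90 + (14,100/713.3)×232 + (713.3/2)×0.23×€55.90 = €797,361.46.
EOQ at €52.02 = 739.5 < 830, so use break Q=830: TC = 14,100×€52.02 + (14,100/830.0)×232 + (830.0/2)×0.23×€52.02 = €742,388.51.
EOQ at €51.62 = 742.3 < 7600, so use break Q=7600: TC = 14,100×€51.62 + (14,100/7600.0)×232 + (7600.0/2)×0.23×€51.62 = €773,388.30.
Lowest total cost is €742,388.51 at Q = 830.0.

Q* ≈ 830 boards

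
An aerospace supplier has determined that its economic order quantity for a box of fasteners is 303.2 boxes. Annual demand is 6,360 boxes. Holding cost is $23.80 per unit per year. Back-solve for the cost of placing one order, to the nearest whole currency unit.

Squaring Q* = √(2DS/H) gives Q*² = 2DS/H.
From Q* = √(2DS/H): S = Q*²H / (2D) = 303.2² × 23.8 / (2 × 6,360) = 172.0078.

S ≈ $172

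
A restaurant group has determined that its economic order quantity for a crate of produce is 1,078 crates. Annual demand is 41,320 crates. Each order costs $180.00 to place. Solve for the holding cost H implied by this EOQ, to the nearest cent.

The basic EOQ model gives Q* = √(2DS/H); rearrange for the unknown.
From Q* = √(2DS/H): H = 2DS / Q*² = 2 × 41,320 × 180 / 1,078² = 12.8005.

H ≈ $12.80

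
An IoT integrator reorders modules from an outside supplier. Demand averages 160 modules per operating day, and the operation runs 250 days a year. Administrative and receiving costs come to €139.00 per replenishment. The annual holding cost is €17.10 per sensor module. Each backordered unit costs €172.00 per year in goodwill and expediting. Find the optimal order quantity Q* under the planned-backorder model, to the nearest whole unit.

Annual demand D = 160 × 250 = 40,000.
With planned backorders, Q* = √(2DS/H) · √((H+B)/B).
√(2DS/H) = √(2 × 40,000 × 139 / 17.1) = 806.407.
√((H+B)/B) = √((17.1+172)/172) = 1.0485.
Q* ≈ 845.543.

Q* ≈ 846 modules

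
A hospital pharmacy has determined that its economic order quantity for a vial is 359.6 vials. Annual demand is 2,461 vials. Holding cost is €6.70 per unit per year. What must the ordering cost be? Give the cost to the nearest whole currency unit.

Squaring Q* = √(2DS/H) gives Q*² = 2DS/H.
From Q* = √(2DS/H): S = Q*²H / (2D) = 359.6² × 6.7 / (2 × 2,461) = 176.0243.

S ≈ €176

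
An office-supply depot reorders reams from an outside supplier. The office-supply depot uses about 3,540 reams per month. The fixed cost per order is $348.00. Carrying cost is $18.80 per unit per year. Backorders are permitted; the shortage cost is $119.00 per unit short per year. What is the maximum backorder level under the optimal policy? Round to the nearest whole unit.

Annual demand D = 3,540 × 12 = 42,480.
With planned backorders, Q* = √(2DS/H) · √((H+B)/B).
√(2DS/H) = √(2 × 42,480 × 348 / 18.8) = 1254.059.
√((H+B)/B) = √((18.8+119)/119) = 1.0761.
Q* ≈ 1349.488.
S* = Q* · H/(H+B) = 1349.488 × 18.8/137.8 ≈ 184.110.

S* ≈ 184 reams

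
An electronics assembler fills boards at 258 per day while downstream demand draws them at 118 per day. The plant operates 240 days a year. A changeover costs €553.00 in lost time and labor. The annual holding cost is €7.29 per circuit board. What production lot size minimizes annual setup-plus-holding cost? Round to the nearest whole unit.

Q* ≈ 2,814 boards

Annual demand D = 118 × 240 = 28,320.
Production build-up factor (1 − d/p) = 1 − 118/258 = 0.5426.
Q* = √(2DS / (H(1 − d/p))) = √(2 × 28,320 × 553 / (7.29 × 0.5426)).
= √(31,321,920 / 3.9558) ≈ 2813.884.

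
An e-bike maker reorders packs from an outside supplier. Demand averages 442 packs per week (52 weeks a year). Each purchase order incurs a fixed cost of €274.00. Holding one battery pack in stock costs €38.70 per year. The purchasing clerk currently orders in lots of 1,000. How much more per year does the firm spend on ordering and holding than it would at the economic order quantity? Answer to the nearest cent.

Extra cost ≈ €3,569.68 per year

Annual demand D = 442 × 52 = 22,984.
EOQ = √(2DS/H) = √(2 × 22,984 × 274 / 38.7) ≈ 570.49.
Cost at Q* = (D/Q*)S + (Q*/2)H = √(2DSH) ≈ €22,077.94.
Cost at Q = 1,000: (22,984/1,000)×274 + (1,000/2)×38.7 = €6,297.62 + €19,350.00 = €25,647.62.
Excess = €25,647.62 − €22,077.94 = €3,569.68.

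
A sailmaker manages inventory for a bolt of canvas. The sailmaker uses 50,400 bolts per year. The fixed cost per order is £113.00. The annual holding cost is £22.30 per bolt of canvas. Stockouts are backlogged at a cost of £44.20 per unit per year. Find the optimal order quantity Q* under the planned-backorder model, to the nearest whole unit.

Q* ≈ 877 bolts

With planned backorders, Q* = √(2DS/H) · √((H+B)/B).
√(2DS/H) = √(2 × 50,400 × 113 / 22.3) = 714.689.
√((H+B)/B) = √((22.3+44.2)/44.2) = 1.2266.
Q* ≈ 876.631.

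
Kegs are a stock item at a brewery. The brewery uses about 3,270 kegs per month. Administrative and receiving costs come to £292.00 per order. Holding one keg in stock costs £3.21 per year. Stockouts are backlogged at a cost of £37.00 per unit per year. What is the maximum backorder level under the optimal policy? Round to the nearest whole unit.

S* ≈ 222 kegs

Annual demand D = 3,270 × 12 = 39,240.
With planned backorders, Q* = √(2DS/H) · √((H+B)/B).
√(2DS/H) = √(2 × 39,240 × 292 / 3.21) = 2671.889.
√((H+B)/B) = √((3.21+37)/37) = 1.0425.
Q* ≈ 2785.381.
S* = Q* · H/(H+B) = 2785.381 × 3.21/40.21 ≈ 222.359.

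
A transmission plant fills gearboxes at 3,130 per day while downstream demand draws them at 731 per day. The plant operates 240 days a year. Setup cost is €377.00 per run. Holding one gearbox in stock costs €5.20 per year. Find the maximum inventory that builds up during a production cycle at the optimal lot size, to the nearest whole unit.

Annual demand D = 731 × 240 = 175,440.
Production build-up factor (1 − d/p) = 1 − 731/3,130 = 0.7665.
Q* = √(2DS / (H(1 − d/p))) = √(2 × 175,440 × 377 / (5.2 × 0.7665)).
= √(132,281,760 / 3.9856) ≈ 5761.099.
Maximum inventory = Q*(1 − d/p) = 5761.099 × 0.7665 ≈ 4415.616.

I_max ≈ 4,416 gearboxes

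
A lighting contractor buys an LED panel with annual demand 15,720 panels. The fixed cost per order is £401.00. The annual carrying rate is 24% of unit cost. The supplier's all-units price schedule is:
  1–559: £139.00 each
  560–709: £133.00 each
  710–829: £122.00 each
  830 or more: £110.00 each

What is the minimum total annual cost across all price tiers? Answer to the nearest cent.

TC* ≈ £1,747,750.84

Holding cost per unit per year at price C is H = 0.24·C.
For each price level, check whether its EOQ is feasible; otherwise the best quantity at that price is the breakpoint.
Tier 1 (£139.00): EOQ = 614.8 exceeds tier's upper bound 559, so this tier is dominated.
EOQ at £133.00 = 628.5 (feasible in tier 2): TC = 15,720×£133.00 + (15,720/628.5)×401 + (628.5/2)×0.24×£133.00 = £2,110,820.65.
EOQ at £122.00 = 656.2 < 710, so use break Q=710: TC = 15,720×£122.00 + (15,720/710.0)×401 + (710.0/2)×0.24×£122.00 = £1,937,112.88.
EOQ at £110.00 = 691.1 < 830, so use break Q=830: TC = 15,720×£110.00 + (15,720/830.0)×401 + (830.0/2)×0.24×£110.00 = £1,747,750.84.
Lowest total cost among the candidates is at Q = 830.0.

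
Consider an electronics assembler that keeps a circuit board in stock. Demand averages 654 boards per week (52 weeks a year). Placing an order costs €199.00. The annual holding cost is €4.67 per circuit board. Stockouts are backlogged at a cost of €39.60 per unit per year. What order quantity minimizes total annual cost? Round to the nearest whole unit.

Annual demand D = 654 × 52 = 34,008.
With planned backorders, Q* = √(2DS/H) · √((H+B)/B).
√(2DS/H) = √(2 × 34,008 × 199 / 4.67) = 1702.447.
√((H+B)/B) = √((4.67+39.6)/39.6) = 1.0573.
Q* ≈ 1800.034.

Q* ≈ 1,800 boards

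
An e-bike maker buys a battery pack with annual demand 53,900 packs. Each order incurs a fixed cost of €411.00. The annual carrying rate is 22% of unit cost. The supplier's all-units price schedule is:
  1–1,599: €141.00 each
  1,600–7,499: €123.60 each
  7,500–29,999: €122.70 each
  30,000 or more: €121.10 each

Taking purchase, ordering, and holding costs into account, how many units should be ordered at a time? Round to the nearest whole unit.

Q* ≈ 1,600 packs

Holding cost per unit per year at price C is H = 0.22·C.
Evaluate total cost at each tier's feasible EOQ or, if the EOQ is below the tier, at the tier's minimum quantity.
EOQ at €141.00 = 1195.1 (feasible in tier 1): TC = 53,900×€141.00 + (53,900/1195.1)×411 + (1195.1/2)×0.22×€141.00 = €7,636,972.44.
EOQ at €123.60 = 1276.5 < 1600, so use break Q=1600: TC = 53,900×€123.60 + (53,900/1600.0)×411 + (1600.0/2)×0.22×€123.60 = €6,697,639.16.
EOQ at €122.70 = 1281.1 < 7500, so use break Q=7500: TC = 53,900×€122.70 + (53,900/7500.0)×411 + (7500.0/2)×0.22×€122.70 = €6,717,711.22.
EOQ at €121.10 = 1289.6 < 30000, so use break Q=30000: TC = 53,900×€121.10 + (53,900/30000.0)×411 + (30000.0/2)×0.22×€121.10 = €6,927,658.43.
Lowest total cost is €6,697,639.16 at Q = 1600.0.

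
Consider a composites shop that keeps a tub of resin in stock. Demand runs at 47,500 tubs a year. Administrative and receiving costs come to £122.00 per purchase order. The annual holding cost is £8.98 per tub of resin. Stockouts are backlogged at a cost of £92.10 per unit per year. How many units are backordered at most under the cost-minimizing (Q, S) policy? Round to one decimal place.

S* ≈ 105.7 tubs

With planned backorders, Q* = √(2DS/H) · √((H+B)/B).
√(2DS/H) = √(2 × 47,500 × 122 / 8.98) = 1136.066.
√((H+B)/B) = √((8.98+92.1)/92.1) = 1.0476.
Q* ≈ 1190.163.
S* = Q* · H/(H+B) = 1190.163 × 8.98/101.08 ≈ 105.735.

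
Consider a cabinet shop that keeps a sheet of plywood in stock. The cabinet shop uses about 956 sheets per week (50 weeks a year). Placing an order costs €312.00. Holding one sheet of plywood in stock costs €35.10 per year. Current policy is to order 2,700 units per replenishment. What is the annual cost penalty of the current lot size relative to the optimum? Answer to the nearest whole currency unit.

Annual demand D = 956 × 50 = 47,800.
EOQ = √(2DS/H) = √(2 × 47,800 × 312 / 35.1) ≈ 921.83.
Cost at Q* = (D/Q*)S + (Q*/2)H = √(2DSH) ≈ €32,356.37.
Cost at Q = 2,700: (47,800/2,700)×312 + (2,700/2)×35.1 = €5,523.56 + €47,385.00 = €52,908.56.
Excess = €52,908.56 − €32,356.37 = €20,552.18.

Extra cost ≈ €20,552 per year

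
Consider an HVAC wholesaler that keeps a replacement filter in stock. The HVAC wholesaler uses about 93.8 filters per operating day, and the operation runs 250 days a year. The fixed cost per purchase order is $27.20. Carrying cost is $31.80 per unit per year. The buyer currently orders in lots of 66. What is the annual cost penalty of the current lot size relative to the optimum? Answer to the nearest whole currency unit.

Annual demand D = 93.8 × 250 = 23,450.
EOQ = √(2DS/H) = √(2 × 23,450 × 27.2 / 31.8) ≈ 200.29.
Cost at Q* = (D/Q*)S + (Q*/2)H = √(2DSH) ≈ $6,369.19.
Cost at Q = 66: (23,450/66)×27.2 + (66/2)×31.8 = $9,664.24 + $1,049.40 = $10,713.64.
Excess = $10,713.64 − $6,369.19 = $4,344.45.

Extra cost ≈ $4,344 per year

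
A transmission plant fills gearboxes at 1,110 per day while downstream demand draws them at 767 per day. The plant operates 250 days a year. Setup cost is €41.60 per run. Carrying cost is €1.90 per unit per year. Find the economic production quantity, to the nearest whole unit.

Annual demand D = 767 × 250 = 191,750.
Production build-up factor (1 − d/p) = 1 − 767/1,110 = 0.3090.
Q* = √(2DS / (H(1 − d/p))) = √(2 × 191,750 × 41.6 / (1.9 × 0.3090)).
= √(15,953,600 / 0.5871) ≈ 5212.751.

Q* ≈ 5,213 gearboxes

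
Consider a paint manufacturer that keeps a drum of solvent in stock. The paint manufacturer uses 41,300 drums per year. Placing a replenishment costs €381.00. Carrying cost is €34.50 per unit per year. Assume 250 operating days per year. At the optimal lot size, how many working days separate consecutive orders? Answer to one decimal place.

T ≈ 5.8 days

Q* = √(2DS/H) = √(2 × 41,300 × 381 / 34.5) ≈ 955.09.
Cycle time = Q*/D × 250 = 955.09 / 41,300 × 250 ≈ 5.781 days.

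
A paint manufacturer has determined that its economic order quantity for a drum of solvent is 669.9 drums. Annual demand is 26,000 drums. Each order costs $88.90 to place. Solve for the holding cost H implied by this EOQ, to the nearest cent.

The basic EOQ model gives Q* = √(2DS/H); rearrange for the unknown.
From Q* = √(2DS/H): H = 2DS / Q*² = 2 × 26,000 × 88.9 / 669.9² = 10.3011.

H ≈ $10.30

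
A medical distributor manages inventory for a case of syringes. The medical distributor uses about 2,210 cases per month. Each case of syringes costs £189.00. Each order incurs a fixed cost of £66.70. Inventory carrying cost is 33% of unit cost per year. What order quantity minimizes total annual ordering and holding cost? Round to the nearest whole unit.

Q* ≈ 238 cases

Annual demand D = 2,210 × 12 = 26,520.
Holding cost H = 0.33 × £189.00 = £62.3700 per unit per year.
EOQ = √(2DS / H) = √(2 × 26,520 × 66.7 / 62.37).
= √(3,537,768 / 62.37) = √56,722.2703 ≈ 238.164.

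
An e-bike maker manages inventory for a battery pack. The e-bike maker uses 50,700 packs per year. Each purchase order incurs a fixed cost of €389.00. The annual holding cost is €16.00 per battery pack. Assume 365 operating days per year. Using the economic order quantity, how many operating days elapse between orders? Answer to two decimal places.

T ≈ 11.30 days

The optimal lot size = √(2DS/H) = √(2 × 50,700 × 389 / 16) ≈ 1570.12.
Cycle time = Q*/D × 365 = 1570.12 / 50,700 × 365 ≈ 11.304 days.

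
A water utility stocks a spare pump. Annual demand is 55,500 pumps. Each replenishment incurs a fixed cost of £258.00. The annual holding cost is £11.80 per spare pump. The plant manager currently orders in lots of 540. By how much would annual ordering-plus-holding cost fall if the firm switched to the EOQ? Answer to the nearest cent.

EOQ = √(2DS/H) = √(2 × 55,500 × 258 / 11.8) ≈ 1557.87.
Cost at Q* = (D/Q*)S + (Q*/2)H = √(2DSH) ≈ £18,382.83.
Cost at Q = 540: (55,500/540)×258 + (540/2)×11.8 = £26,516.67 + £3,186.00 = £29,702.67.
Excess = £29,702.67 − £18,382.83 = £11,319.84.

Extra cost ≈ £11,319.84 per year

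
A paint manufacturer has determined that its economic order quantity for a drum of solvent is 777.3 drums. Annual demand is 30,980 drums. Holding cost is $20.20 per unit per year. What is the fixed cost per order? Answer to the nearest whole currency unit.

Squaring Q* = √(2DS/H) gives Q*² = 2DS/H.
From Q* = √(2DS/H): S = Q*²H / (2D) = 777.3² × 20.2 / (2 × 30,980) = 196.9778.

S ≈ $197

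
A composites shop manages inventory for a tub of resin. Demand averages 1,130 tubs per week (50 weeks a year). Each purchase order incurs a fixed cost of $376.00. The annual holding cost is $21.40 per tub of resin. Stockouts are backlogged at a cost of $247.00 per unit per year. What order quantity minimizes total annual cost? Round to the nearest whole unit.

Annual demand D = 1,130 × 50 = 56,500.
With planned backorders, Q* = √(2DS/H) · √((H+B)/B).
√(2DS/H) = √(2 × 56,500 × 376 / 21.4) = 1409.050.
√((H+B)/B) = √((21.4+247)/247) = 1.0424.
Q* ≈ 1468.822.

Q* ≈ 1,469 tubs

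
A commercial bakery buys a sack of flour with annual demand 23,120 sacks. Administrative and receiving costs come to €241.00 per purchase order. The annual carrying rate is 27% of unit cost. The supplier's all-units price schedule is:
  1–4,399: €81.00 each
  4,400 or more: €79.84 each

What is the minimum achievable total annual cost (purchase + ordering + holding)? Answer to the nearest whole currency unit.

Holding cost per unit per year at price C is H = 0.27·C.
Evaluate total cost at each tier's feasible EOQ or, if the EOQ is below the tier, at the tier's minimum quantity.
EOQ at €81.00 = 713.8 (feasible in tier 1): TC = 23,120×€81.00 + (23,120/713.8)×241 + (713.8/2)×0.27×€81.00 = €1,888,331.40.
EOQ at €79.84 = 719.0 < 4400, so use break Q=4400: TC = 23,120×€79.84 + (23,120/4400.0)×241 + (4400.0/2)×0.27×€79.84 = €1,894,592.11.
Lowest total cost among the candidates is at Q = 713.8.

TC* ≈ €1,888,331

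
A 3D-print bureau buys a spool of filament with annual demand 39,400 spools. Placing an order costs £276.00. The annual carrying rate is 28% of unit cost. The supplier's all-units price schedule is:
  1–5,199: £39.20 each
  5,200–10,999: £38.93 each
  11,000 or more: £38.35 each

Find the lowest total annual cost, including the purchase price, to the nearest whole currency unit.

Holding cost per unit per year at price C is H = 0.28·C.
Candidates are each tier's EOQ (if it falls in that tier) and each price-break quantity.
EOQ at £39.20 = 1407.7 (feasible in tier 1): TC = 39,400×£39.20 + (39,400/1407.7)×276 + (1407.7/2)×0.28×£39.20 = £1,559,930.40.
EOQ at £38.93 = 1412.5 < 5200, so use break Q=5200: TC = 39,400×£38.93 + (39,400/5200.0)×276 + (5200.0/2)×0.28×£38.93 = £1,564,274.27.
EOQ at £38.35 = 1423.2 < 11000, so use break Q=11000: TC = 39,400×£38.35 + (39,400/11000.0)×276 + (11000.0/2)×0.28×£38.35 = £1,571,037.58.
Lowest total cost among the candidates is at Q = 1407.7.

TC* ≈ £1,559,930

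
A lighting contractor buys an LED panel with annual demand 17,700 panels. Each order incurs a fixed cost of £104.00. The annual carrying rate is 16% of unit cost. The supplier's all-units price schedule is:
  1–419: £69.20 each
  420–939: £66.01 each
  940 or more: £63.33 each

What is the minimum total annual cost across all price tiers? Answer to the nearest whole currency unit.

TC* ≈ £1,127,662

Holding cost per unit per year at price C is H = 0.16·C.
Evaluate total cost at each tier's feasible EOQ or, if the EOQ is below the tier, at the tier's minimum quantity.
Tier 1 (£69.20): EOQ = 576.6 exceeds tier's upper bound 419, so this tier is dominated.
EOQ at £66.01 = 590.4 (feasible in tier 2): TC = 17,700×£66.01 + (17,700/590.4)×104 + (590.4/2)×0.16×£66.01 = £1,174,612.67.
EOQ at £63.33 = 602.8 < 940, so use break Q=940: TC = 17,700×£63.33 + (17,700/940.0)×104 + (940.0/2)×0.16×£63.33 = £1,127,661.71.
Lowest total cost among the candidates is at Q = 940.0.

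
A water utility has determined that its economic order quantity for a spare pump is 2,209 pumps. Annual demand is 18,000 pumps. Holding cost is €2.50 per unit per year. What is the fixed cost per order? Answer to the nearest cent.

Squaring Q* = √(2DS/H) gives Q*² = 2DS/H.
From Q* = √(2DS/H): S = Q*²H / (2D) = 2,209² × 2.5 / (2 × 18,000) = 338.8667.

S ≈ €338.87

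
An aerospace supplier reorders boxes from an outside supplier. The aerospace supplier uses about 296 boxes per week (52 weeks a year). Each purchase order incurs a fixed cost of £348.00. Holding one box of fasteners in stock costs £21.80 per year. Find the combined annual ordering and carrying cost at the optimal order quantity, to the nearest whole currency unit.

Annual demand D = 296 × 52 = 15,392.
EOQ = √(2DS/H) = √(2 × 15,392 × 348 / 21.8) ≈ 701.01.
At Q*, ordering cost (D/Q*)S equals holding cost (Q*/2)H, each = √(DSH/2).
Minimum total = √(2DSH) = √(2 × 15,392 × 348 × 21.8) ≈ 15282.007.

TC* ≈ £15,282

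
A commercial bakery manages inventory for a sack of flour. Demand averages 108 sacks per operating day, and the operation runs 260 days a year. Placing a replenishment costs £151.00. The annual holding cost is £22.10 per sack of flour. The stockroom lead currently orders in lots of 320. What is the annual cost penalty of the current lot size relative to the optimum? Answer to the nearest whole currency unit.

Extra cost ≈ £3,096 per year

Annual demand D = 108 × 260 = 28,080.
EOQ = √(2DS/H) = √(2 × 28,080 × 151 / 22.1) ≈ 619.45.
Cost at Q* = (D/Q*)S + (Q*/2)H = √(2DSH) ≈ £13,689.83.
Cost at Q = 320: (28,080/320)×151 + (320/2)×22.1 = £13,250.25 + £3,536.00 = £16,786.25.
Excess = £16,786.25 − £13,689.83 = £3,096.42.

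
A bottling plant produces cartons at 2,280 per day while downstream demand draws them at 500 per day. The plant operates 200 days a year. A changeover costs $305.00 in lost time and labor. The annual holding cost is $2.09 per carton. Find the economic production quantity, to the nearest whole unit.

Q* ≈ 6,114 cartons

Annual demand D = 500 × 200 = 100,000.
Production build-up factor (1 − d/p) = 1 − 500/2,280 = 0.7807.
Q* = √(2DS / (H(1 − d/p))) = √(2 × 100,000 × 305 / (2.09 × 0.7807)).
= √(61,000,000 / 1.6317) ≈ 6114.335.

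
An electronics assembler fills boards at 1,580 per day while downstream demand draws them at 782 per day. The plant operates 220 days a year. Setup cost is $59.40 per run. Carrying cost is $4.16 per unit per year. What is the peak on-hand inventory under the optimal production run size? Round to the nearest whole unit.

Annual demand D = 782 × 220 = 172,040.
Production build-up factor (1 − d/p) = 1 − 782/1,580 = 0.5051.
Q* = √(2DS / (H(1 − d/p))) = √(2 × 172,040 × 59.4 / (4.16 × 0.5051)).
= √(20,438,352 / 2.1011) ≈ 3118.914.
Maximum inventory = Q*(1 − d/p) = 3118.914 × 0.5051 ≈ 1575.249.

I_max ≈ 1,575 boards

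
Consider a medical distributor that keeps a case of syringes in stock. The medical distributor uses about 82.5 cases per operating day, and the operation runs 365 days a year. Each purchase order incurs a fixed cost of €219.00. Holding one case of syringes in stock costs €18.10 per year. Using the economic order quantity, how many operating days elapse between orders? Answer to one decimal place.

T ≈ 10.3 days

Annual demand D = 82.5 × 365 = 30,112.5.
Q* = √(2DS/H) = √(2 × 30,112.5 × 219 / 18.1) ≈ 853.63.
Cycle time = Q*/D × 365 = 853.63 / 30,112.5 × 365 ≈ 10.347 days.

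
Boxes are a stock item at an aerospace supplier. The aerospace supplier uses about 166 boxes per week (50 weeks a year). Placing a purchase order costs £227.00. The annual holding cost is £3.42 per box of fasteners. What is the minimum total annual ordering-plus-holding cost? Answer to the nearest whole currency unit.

Annual demand D = 166 × 50 = 8,300.
EOQ = √(2DS/H) = √(2 × 8,300 × 227 / 3.42) ≈ 1049.67.
At the optimum the two cost components are equal, so total cost = 2·(Q*/2)H = Q*·H.
Minimum total = √(2DSH) = √(2 × 8,300 × 227 × 3.42) ≈ 3589.881.

TC* ≈ £3,590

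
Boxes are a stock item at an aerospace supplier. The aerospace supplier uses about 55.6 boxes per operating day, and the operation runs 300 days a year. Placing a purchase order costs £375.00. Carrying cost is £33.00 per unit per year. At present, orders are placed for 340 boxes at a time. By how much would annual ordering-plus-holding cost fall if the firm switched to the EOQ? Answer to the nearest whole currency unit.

Annual demand D = 55.6 × 300 = 16,680.
EOQ = √(2DS/H) = √(2 × 16,680 × 375 / 33) ≈ 615.70.
Cost at Q* = (D/Q*)S + (Q*/2)H = √(2DSH) ≈ £20,318.22.
Cost at Q = 340: (16,680/340)×375 + (340/2)×33 = £18,397.06 + £5,610.00 = £24,007.06.
Excess = £24,007.06 − £20,318.22 = £3,688.84.

Extra cost ≈ £3,689 per year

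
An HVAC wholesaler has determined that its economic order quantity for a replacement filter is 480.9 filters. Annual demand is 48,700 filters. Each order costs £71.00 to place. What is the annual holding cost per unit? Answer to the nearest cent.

The basic EOQ model gives Q* = √(2DS/H); rearrange for the unknown.
From Q* = √(2DS/H): H = 2DS / Q*² = 2 × 48,700 × 71 / 480.9² = 29.9025.

H ≈ £29.90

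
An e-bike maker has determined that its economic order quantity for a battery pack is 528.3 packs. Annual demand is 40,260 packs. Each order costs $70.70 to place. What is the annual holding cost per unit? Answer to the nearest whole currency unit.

H ≈ $20

The basic EOQ model gives Q* = √(2DS/H); rearrange for the unknown.
From Q* = √(2DS/H): H = 2DS / Q*² = 2 × 40,260 × 70.7 / 528.3² = 20.3968.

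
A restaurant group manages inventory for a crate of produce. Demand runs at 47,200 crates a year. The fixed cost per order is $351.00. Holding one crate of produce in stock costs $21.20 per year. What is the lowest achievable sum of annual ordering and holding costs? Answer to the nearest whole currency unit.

EOQ = √(2DS/H) = √(2 × 47,200 × 351 / 21.2) ≈ 1250.18.
At Q*, ordering cost (D/Q*)S equals holding cost (Q*/2)H, each = √(DSH/2).
Minimum total = √(2DSH) = √(2 × 47,200 × 351 × 21.2) ≈ 26503.760.

TC* ≈ $26,504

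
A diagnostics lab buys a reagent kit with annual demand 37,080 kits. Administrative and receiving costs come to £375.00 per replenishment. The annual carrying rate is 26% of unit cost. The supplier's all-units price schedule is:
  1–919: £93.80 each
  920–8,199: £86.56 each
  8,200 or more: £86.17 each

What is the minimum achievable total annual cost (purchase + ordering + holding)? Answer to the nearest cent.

Holding cost per unit per year at price C is H = 0.26·C.
Evaluate total cost at each tier's feasible EOQ or, if the EOQ is below the tier, at the tier's minimum quantity.
Tier 1 (£93.80): EOQ = 1067.9 exceeds tier's upper bound 919, so this tier is dominated.
EOQ at £86.56 = 1111.6 (feasible in tier 2): TC = 37,080×£86.56 + (37,080/1111.6)×375 + (1111.6/2)×0.26×£86.56 = £3,234,662.41.
EOQ at £86.17 = 1114.1 < 8200, so use break Q=8200: TC = 37,080×£86.17 + (37,080/8200.0)×375 + (8200.0/2)×0.26×£86.17 = £3,288,736.55.
Lowest total cost among the candidates is at Q = 1111.6.

TC* ≈ £3,234,662.41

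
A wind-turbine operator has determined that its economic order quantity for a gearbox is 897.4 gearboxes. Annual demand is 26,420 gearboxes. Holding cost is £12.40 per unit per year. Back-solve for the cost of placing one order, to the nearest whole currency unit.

Invert the EOQ relation Q*² = 2DS/H.
From Q* = √(2DS/H): S = Q*²H / (2D) = 897.4² × 12.4 / (2 × 26,420) = 188.9866.

S ≈ £189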